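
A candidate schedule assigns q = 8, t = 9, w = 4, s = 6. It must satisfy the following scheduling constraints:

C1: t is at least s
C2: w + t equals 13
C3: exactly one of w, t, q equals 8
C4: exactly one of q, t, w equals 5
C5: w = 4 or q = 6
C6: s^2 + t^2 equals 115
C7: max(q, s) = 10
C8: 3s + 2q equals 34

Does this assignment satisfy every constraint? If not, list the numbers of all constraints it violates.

C1: t = 9, s = 6; 9 ≥ 6 — holds.
C2: w + t = 4 + 9 = 13 — holds.
C3: w=4, t=9, q=8; 1 of them equals 8 — holds.
C4: q=8, t=9, w=4; 0 of them equal 5, not exactly one — fails.
C5: w = 4 = 4 (first disjunct) — holds.
C6: s^2 + t^2 = 6^2 + 9^2 = 36 + 81 = 117, not 115 — fails.
C7: max(8, 6) = 8, not 10 — fails.
C8: 3s + 2q = 3(6) + 2(8) = 34 — holds.

No — constraints 4, 6, 7 are not satisfied.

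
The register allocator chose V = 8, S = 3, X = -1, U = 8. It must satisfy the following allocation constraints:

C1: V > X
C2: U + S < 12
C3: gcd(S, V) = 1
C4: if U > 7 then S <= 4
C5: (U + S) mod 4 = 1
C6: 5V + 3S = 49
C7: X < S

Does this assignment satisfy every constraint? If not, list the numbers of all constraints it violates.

Constraint 5 does not hold.

C1: V = 8, X = -1; 8 > -1 — OK.
C2: U + S = 8 + 3 = 11; 11 < 12 — OK.
C3: gcd(3, 8) = 1 — OK.
C4: U = 8 > 7, so we need S ≤ 4; S = 3 ≤ 4 — OK.
C5: U + S = 11; 11 mod 4 = 3, not 1 — violated.
C6: 5V + 3S = 5(8) + 3(3) = 49 — OK.
C7: X = -1, S = 3; -1 < 3 — OK.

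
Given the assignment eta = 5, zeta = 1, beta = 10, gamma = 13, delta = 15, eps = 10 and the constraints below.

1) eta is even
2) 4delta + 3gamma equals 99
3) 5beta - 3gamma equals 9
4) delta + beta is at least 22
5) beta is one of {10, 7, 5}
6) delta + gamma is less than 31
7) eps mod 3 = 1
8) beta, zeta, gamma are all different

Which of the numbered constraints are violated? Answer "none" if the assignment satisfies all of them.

1) eta = 5 is odd — violated.
2) 4delta + 3gamma = 4(15) + 3(13) = 99 — satisfied.
3) 5beta - 3gamma = 5(10) - 3(13) = 11, not 9 — violated.
4) delta + beta = 15 + 10 = 25; 25 ≥ 22 — satisfied.
5) beta = 10 is in {10, 7, 5} — satisfied.
6) delta + gamma = 15 + 13 = 28; 28 < 31 — satisfied.
7) 10 mod 3 = 1 — satisfied.
8) values 10, 1, 13 are pairwise distinct — satisfied.

Constraints 1 and 3 do not hold.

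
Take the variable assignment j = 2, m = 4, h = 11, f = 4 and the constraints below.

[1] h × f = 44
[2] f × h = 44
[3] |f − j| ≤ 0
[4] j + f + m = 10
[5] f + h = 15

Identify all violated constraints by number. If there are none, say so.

[1] h × f = 11 × 4 = 44  true
[2] f × h = 4 × 11 = 44  true
[3] |4 − 2| = 2; 2 > 0, exceeds bound 0  false
[4] j + f + m = 2 + 4 + 4 = 10  true
[5] f + h = 4 + 11 = 15  true

No — constraint 3 is not satisfied.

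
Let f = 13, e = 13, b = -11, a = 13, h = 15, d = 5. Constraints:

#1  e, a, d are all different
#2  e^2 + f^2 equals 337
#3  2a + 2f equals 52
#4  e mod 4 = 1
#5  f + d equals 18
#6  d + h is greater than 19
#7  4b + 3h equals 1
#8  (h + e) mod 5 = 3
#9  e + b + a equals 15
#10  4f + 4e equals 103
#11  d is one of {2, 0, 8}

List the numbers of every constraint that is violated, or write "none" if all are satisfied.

#1 e = a = 13, not all different — fails.
#2 e^2 + f^2 = 13^2 + 13^2 = 169 + 169 = 338, not 337 — fails.
#3 2a + 2f = 2(13) + 2(13) = 52 — holds.
#4 13 mod 4 = 1 — holds.
#5 f + d = 13 + 5 = 18 — holds.
#6 d + h = 5 + 15 = 20; 20 > 19 — holds.
#7 4b + 3h = 4(-11) + 3(15) = 1 — holds.
#8 h + e = 28; 28 mod 5 = 3 — holds.
#9 e + b + a = 13 + (-11) + 13 = 15 — holds.
#10 4f + 4e = 4(13) + 4(13) = 104, not 103 — fails.
#11 d = 5 is not in {2, 0, 8} — fails.

No — constraints 1, 2, 10, and 11 are not satisfied.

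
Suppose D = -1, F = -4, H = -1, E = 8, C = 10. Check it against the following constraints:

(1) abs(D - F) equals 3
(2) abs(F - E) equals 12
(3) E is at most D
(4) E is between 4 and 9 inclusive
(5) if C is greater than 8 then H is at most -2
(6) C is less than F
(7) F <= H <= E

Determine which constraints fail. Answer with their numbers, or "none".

(1) abs(-1 - (-4)) = 3  true
(2) abs(-4 - 8) = 12  true
(3) E = 8, D = -1; 8 > -1 (want ≤)  false
(4) E = 8 lies in [4, 9]  true
(5) C = 10 > 8, so we need H ≤ -2; but H = -1 > -2  false
(6) C = 10, F = -4; 10 ≥ -4 (want <)  false
(7) values -4 <= -1 <= 8  true

No — constraints 3, 5, and 6 are not satisfied.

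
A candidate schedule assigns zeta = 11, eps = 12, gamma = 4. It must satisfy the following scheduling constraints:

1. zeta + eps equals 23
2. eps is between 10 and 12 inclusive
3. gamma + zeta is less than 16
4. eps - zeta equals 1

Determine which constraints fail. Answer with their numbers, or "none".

1. zeta + eps = 11 + 12 = 23 — holds.
2. eps = 12 lies in [10, 12] — holds.
3. gamma + zeta = 4 + 11 = 15; 15 < 16 — holds.
4. eps - zeta = 12 - 11 = 1 — holds.

All constraints are satisfied.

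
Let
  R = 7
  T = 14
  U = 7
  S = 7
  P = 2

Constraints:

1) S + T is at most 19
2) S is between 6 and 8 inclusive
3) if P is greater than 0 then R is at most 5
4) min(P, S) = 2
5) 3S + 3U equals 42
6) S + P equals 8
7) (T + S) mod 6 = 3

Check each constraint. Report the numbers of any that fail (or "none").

1) S + T = 7 + 14 = 21; 21 > 19, bound 19 not met — fails.
2) S = 7 lies in [6, 8] — holds.
3) P = 2 > 0, so we need R ≤ 5; but R = 7 > 5 — fails.
4) min(2, 7) = 2 — holds.
5) 3S + 3U = 3(7) + 3(7) = 42 — holds.
6) S + P = 7 + 2 = 9, not 8 — fails.
7) T + S = 21; 21 mod 6 = 3 — holds.

No — constraints 1, 3, and 6 are not satisfied.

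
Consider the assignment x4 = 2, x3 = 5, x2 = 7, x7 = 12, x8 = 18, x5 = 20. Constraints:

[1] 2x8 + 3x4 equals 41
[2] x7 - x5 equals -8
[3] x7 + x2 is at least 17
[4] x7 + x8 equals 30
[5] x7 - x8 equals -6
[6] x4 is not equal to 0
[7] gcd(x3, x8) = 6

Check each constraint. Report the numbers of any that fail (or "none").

[1] 2x8 + 3x4 = 2(18) + 3(2) = 42, not 41 — fails.
[2] x7 - x5 = 12 - 20 = -8 — holds.
[3] x7 + x2 = 12 + 7 = 19; 19 ≥ 17 — holds.
[4] x7 + x8 = 12 + 18 = 30 — holds.
[5] x7 - x8 = 12 - 18 = -6 — holds.
[6] x4 = 2, and 2 ≠ 0 — holds.
[7] gcd(5, 18) = 1, not 6 — fails.

Constraints 1 and 7 are violated.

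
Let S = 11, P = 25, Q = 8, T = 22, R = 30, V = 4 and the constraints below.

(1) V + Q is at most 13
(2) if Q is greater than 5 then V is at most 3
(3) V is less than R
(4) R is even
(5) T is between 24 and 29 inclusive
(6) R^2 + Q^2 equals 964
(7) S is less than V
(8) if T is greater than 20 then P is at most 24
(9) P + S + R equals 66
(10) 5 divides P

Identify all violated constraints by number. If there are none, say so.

Constraints 2, 5, 7, 8 do not hold.

(1) V + Q = 4 + 8 = 12; 12 ≤ 13 — holds.
(2) Q = 8 > 5, so we need V ≤ 3; but V = 4 > 3 — does not hold.
(3) V = 4, R = 30; 4 < 30 — holds.
(4) R = 30 is even — holds.
(5) T = 22 is outside [24, 29] — does not hold.
(6) R^2 + Q^2 = 30^2 + 8^2 = 900 + 64 = 964 — holds.
(7) S = 11, V = 4; 11 ≥ 4 (want <) — does not hold.
(8) T = 22 > 20, so we need P ≤ 24; but P = 25 > 24 — does not hold.
(9) P + S + R = 25 + 11 + 30 = 66 — holds.
(10) 25 / 5 = 5, so 5 divides 25 — holds.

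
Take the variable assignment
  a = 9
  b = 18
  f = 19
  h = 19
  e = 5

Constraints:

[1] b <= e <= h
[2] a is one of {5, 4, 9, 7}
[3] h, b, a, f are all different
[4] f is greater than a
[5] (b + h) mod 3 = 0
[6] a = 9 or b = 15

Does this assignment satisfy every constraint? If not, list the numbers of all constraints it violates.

Constraints 1, 3, 5 do not hold.

[1] values 18, 5, 19; b = 18 is not <= e = 5 — fails.
[2] a = 9 is in {5, 4, 9, 7} — holds.
[3] h = f = 19, not all different — fails.
[4] f = 19, a = 9; 19 > 9 — holds.
[5] b + h = 37; 37 mod 3 = 1, not 0 — fails.
[6] a = 9 = 9 (first disjunct) — holds.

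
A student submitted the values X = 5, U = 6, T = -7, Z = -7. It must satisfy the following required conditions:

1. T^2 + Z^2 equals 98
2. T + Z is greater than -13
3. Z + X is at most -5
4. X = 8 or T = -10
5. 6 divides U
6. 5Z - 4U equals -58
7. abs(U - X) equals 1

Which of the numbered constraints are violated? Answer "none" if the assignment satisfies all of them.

1. T^2 + Z^2 = (-7)^2 + (-7)^2 = 49 + 49 = 98  yes
2. T + Z = -7 + (-7) = -14; -14 ≤ -13, bound -13 not met  no
3. Z + X = -7 + 5 = -2; -2 > -5, bound -5 not met  no
4. X = 5 ≠ 8 and T = -7 ≠ -10; both disjuncts false  no
5. 6 / 6 = 1, so 6 divides 6  yes
6. 5Z - 4U = 5(-7) - 4(6) = -59, not -58  no
7. abs(6 - 5) = 1  yes

No — constraints 2, 3, 4, 6 are not satisfied.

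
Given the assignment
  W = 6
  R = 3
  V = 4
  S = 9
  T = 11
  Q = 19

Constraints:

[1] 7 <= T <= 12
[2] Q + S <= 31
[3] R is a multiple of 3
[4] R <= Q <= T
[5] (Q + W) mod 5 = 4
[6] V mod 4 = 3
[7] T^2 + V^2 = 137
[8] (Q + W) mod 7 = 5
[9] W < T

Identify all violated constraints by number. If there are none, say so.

No — constraints 4, 5, 6, 8 are not satisfied.

[1] T = 11 lies in [7, 12] — satisfied.
[2] Q + S = 19 + 9 = 28; 28 ≤ 31 — satisfied.
[3] 3 / 3 = 1, so 3 divides 3 — satisfied.
[4] values 3, 19, 11; Q = 19 is not <= T = 11 — violated.
[5] Q + W = 25; 25 mod 5 = 0, not 4 — violated.
[6] 4 mod 4 = 0, not 3 — violated.
[7] T^2 + V^2 = 11^2 + 4^2 = 121 + 16 = 137 — satisfied.
[8] Q + W = 25; 25 mod 7 = 4, not 5 — violated.
[9] W = 6, T = 11; 6 < 11 — satisfied.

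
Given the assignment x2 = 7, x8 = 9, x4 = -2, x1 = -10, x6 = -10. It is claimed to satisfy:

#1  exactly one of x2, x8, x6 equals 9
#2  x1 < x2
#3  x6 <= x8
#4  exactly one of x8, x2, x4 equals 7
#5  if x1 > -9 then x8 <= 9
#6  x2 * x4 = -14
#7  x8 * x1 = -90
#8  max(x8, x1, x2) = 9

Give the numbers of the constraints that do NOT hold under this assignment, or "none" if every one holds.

All constraints are satisfied.

#1 x2=7, x8=9, x6=-10; 1 of them equals 9 — holds.
#2 x1 = -10, x2 = 7; -10 < 7 — holds.
#3 x6 = -10, x8 = 9; -10 ≤ 9 — holds.
#4 x8=9, x2=7, x4=-2; 1 of them equals 7 — holds.
#5 x1 = -10, not > -9; antecedent false, conditional vacuously true — holds.
#6 x2 * x4 = 7 * (-2) = -14 — holds.
#7 x8 * x1 = 9 * (-10) = -90 — holds.
#8 max(9, -10, 7) = 9 — holds.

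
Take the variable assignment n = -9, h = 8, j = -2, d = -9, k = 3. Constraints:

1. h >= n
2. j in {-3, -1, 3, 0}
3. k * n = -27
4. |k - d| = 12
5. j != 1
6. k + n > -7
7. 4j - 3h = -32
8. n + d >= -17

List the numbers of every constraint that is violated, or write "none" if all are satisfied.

Violated: 2, 8.

1. h = 8, n = -9; 8 ≥ -9  ✔
2. j = -2 is not in {-3, -1, 3, 0}  ✘
3. k * n = 3 * (-9) = -27  ✔
4. |3 - (-9)| = 12  ✔
5. j = -2, and -2 ≠ 1  ✔
6. k + n = 3 + (-9) = -6; -6 > -7  ✔
7. 4j - 3h = 4(-2) - 3(8) = -32  ✔
8. n + d = -9 + (-9) = -18; -18 < -17, bound -17 not met  ✘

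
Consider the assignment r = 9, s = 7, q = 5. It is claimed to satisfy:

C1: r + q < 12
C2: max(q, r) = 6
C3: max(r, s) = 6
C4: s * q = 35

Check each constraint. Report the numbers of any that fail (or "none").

Violated: 1, 2, 3.

C1: r + q = 9 + 5 = 14; 14 ≥ 12, bound 12 not met — does not hold.
C2: max(5, 9) = 9, not 6 — does not hold.
C3: max(9, 7) = 9, not 6 — does not hold.
C4: s * q = 7 * 5 = 35 — holds.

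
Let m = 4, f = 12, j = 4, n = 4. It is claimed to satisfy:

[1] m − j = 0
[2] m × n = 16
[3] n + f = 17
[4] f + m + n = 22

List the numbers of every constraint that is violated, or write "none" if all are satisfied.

Constraints 3 and 4 are violated.

[1] m − j = 4 − 4 = 0  true
[2] m × n = 4 × 4 = 16  true
[3] n + f = 4 + 12 = 16, not 17  false
[4] f + m + n = 12 + 4 + 4 = 20, not 22  false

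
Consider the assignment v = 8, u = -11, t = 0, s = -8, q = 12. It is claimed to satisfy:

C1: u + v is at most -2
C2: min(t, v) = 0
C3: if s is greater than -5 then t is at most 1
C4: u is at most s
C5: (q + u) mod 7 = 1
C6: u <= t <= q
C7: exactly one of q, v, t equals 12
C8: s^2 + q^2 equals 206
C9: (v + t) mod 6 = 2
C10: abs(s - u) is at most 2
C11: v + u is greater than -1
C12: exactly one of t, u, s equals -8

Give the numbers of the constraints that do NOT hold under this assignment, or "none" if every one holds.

C1: u + v = -11 + 8 = -3; -3 ≤ -2  true
C2: min(0, 8) = 0  true
C3: s = -8, not > -5; antecedent false, conditional vacuously true  true
C4: u = -11, s = -8; -11 ≤ -8  true
C5: q + u = 1; 1 mod 7 = 1  true
C6: values -11 <= 0 <= 12  true
C7: q=12, v=8, t=0; 1 of them equals 12  true
C8: s^2 + q^2 = (-8)^2 + 12^2 = 64 + 144 = 208, not 206  false
C9: v + t = 8; 8 mod 6 = 2  true
C10: abs(-8 - (-11)) = 3; 3 > 2, exceeds bound 2  false
C11: v + u = 8 + (-11) = -3; -3 ≤ -1, bound -1 not met  false
C12: t=0, u=-11, s=-8; 1 of them equals -8  true

Violated: 8, 10, and 11.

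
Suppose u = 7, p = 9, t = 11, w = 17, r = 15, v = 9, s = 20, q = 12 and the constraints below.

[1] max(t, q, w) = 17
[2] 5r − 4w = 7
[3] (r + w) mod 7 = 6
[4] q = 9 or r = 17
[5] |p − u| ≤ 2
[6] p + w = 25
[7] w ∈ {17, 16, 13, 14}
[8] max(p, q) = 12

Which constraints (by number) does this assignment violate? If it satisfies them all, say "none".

Constraints 3, 4, 6 do not hold.

[1] max(11, 12, 17) = 17  ✔
[2] 5r − 4w = 5(15) − 4(17) = 7  ✔
[3] r + w = 32; 32 mod 7 = 4, not 6  ✘
[4] q = 12 ≠ 9 and r = 15 ≠ 17; both disjuncts false  ✘
[5] |9 − 7| = 2; 2 ≤ 2  ✔
[6] p + w = 9 + 17 = 26, not 25  ✘
[7] w = 17 is in {17, 16, 13, 14}  ✔
[8] max(9, 12) = 12  ✔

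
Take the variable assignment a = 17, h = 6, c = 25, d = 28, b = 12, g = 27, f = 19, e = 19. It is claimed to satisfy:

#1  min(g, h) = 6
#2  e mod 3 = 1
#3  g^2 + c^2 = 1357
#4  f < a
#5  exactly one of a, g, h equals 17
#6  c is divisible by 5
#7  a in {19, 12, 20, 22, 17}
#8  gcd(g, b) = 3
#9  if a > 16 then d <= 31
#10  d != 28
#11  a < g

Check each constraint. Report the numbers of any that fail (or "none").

No — constraints 3, 4, 10 are not satisfied.

#1 min(27, 6) = 6 — holds.
#2 19 mod 3 = 1 — holds.
#3 g^2 + c^2 = 27^2 + 25^2 = 729 + 625 = 1354, not 1357 — fails.
#4 f = 19, a = 17; 19 ≥ 17 (want <) — fails.
#5 a=17, g=27, h=6; 1 of them equals 17 — holds.
#6 25 / 5 = 5, so 5 divides 25 — holds.
#7 a = 17 is in {19, 12, 20, 22, 17} — holds.
#8 gcd(27, 12) = 3 — holds.
#9 a = 17 > 16, so we need d ≤ 31; d = 28 ≤ 31 — holds.
#10 d = 28, but 28 is required to differ — fails.
#11 a = 17, g = 27; 17 < 27 — holds.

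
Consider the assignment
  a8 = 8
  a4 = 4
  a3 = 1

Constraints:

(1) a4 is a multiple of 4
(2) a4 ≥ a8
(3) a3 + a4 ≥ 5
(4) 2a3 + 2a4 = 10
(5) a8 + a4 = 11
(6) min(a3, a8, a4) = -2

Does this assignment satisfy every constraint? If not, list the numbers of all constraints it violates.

No — constraints 2, 5, and 6 are not satisfied.

(1) 4 / 4 = 1, so 4 divides 4  holds
(2) a4 = 4, a8 = 8; 4 < 8 (want ≥)  fails
(3) a3 + a4 = 1 + 4 = 5; 5 ≥ 5  holds
(4) 2a3 + 2a4 = 2(1) + 2(4) = 10  holds
(5) a8 + a4 = 8 + 4 = 12, not 11  fails
(6) min(1, 8, 4) = 1, not -2  fails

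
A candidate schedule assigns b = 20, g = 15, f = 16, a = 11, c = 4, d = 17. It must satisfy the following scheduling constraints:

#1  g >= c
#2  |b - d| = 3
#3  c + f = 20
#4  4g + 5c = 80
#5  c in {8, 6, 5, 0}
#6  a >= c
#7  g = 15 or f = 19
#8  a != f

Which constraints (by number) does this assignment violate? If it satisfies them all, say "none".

Constraint 5 is violated.

#1 g = 15, c = 4; 15 ≥ 4  holds
#2 |20 - 17| = 3  holds
#3 c + f = 4 + 16 = 20  holds
#4 4g + 5c = 4(15) + 5(4) = 80  holds
#5 c = 4 is not in {8, 6, 5, 0}  fails
#6 a = 11, c = 4; 11 ≥ 4  holds
#7 g = 15 = 15 (first disjunct)  holds
#8 a = 11, f = 16; distinct  holds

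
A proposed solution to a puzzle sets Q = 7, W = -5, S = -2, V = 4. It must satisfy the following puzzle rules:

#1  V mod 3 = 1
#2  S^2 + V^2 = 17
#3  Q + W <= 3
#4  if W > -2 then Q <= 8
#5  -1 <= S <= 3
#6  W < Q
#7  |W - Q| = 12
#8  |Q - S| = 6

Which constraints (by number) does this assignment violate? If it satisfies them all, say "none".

Violated: 2, 5, 8.

#1 4 mod 3 = 1  OK
#2 S^2 + V^2 = (-2)^2 + 4^2 = 4 + 16 = 20, not 17  FAIL
#3 Q + W = 7 + (-5) = 2; 2 ≤ 3  OK
#4 W = -5, not > -2; antecedent false, conditional vacuously true  OK
#5 S = -2 is outside [-1, 3]  FAIL
#6 W = -5, Q = 7; -5 < 7  OK
#7 |-5 - 7| = 12  OK
#8 |7 - (-2)| = 9, not 6  FAIL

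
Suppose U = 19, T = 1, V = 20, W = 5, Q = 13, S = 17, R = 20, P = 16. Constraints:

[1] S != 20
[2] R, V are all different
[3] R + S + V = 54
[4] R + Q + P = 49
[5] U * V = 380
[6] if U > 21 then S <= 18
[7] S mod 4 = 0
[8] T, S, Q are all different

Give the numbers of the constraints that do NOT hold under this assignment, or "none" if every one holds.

[1] S = 17, and 17 ≠ 20 — OK.
[2] R = V = 20, not all different — violated.
[3] R + S + V = 20 + 17 + 20 = 57, not 54 — violated.
[4] R + Q + P = 20 + 13 + 16 = 49 — OK.
[5] U * V = 19 * 20 = 380 — OK.
[6] U = 19, not > 21; antecedent false, conditional vacuously true — OK.
[7] 17 mod 4 = 1, not 0 — violated.
[8] values 1, 17, 13 are pairwise distinct — OK.

No — constraints 2, 3, 7 are not satisfied.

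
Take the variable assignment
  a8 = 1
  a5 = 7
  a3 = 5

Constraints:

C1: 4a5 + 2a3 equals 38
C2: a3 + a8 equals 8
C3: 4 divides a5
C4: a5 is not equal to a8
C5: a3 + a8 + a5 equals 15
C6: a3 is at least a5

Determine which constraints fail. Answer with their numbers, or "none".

C1: 4a5 + 2a3 = 4(7) + 2(5) = 38 — OK.
C2: a3 + a8 = 5 + 1 = 6, not 8 — violated.
C3: 7 = 4*1 + 3, so 4 does not divide 7 — violated.
C4: a5 = 7, a8 = 1; distinct — OK.
C5: a3 + a8 + a5 = 5 + 1 + 7 = 13, not 15 — violated.
C6: a3 = 5, a5 = 7; 5 < 7 (want ≥) — violated.

Constraints 2, 3, 5, 6 do not hold.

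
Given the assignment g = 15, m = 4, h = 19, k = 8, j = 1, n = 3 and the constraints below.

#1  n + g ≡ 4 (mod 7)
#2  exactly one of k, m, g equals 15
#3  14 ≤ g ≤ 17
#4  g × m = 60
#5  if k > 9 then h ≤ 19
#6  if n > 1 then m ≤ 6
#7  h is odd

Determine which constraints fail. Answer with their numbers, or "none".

#1 n + g = 18; 18 mod 7 = 4 — satisfied.
#2 k=8, m=4, g=15; 1 of them equals 15 — satisfied.
#3 g = 15 lies in [14, 17] — satisfied.
#4 g × m = 15 × 4 = 60 — satisfied.
#5 k = 8, not > 9; antecedent false, conditional vacuously true — satisfied.
#6 n = 3 > 1, so we need m ≤ 6; m = 4 ≤ 6 — satisfied.
#7 h = 19 is odd — satisfied.

None — every constraint holds.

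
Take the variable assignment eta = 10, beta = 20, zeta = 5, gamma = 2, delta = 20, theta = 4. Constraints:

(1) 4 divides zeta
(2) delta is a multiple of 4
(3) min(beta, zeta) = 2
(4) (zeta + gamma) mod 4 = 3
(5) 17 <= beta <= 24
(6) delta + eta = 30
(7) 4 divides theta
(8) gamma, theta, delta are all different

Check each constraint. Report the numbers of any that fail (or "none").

The assignment fails constraints 1 and 3.

(1) 5 = 4*1 + 1, so 4 does not divide 5  fails
(2) 20 / 4 = 5, so 4 divides 20  holds
(3) min(20, 5) = 5, not 2  fails
(4) zeta + gamma = 7; 7 mod 4 = 3  holds
(5) beta = 20 lies in [17, 24]  holds
(6) delta + eta = 20 + 10 = 30  holds
(7) 4 / 4 = 1, so 4 divides 4  holds
(8) values 2, 4, 20 are pairwise distinct  holds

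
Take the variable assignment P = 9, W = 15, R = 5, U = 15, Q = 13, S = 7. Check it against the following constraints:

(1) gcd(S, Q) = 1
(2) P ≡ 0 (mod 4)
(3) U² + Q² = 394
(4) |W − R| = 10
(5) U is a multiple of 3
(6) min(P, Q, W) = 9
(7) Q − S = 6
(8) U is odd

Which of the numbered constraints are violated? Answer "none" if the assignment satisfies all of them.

The assignment fails constraint 2.

(1) gcd(7, 13) = 1  true
(2) 9 mod 4 = 1, not 0  false
(3) U² + Q² = 15² + 13² = 225 + 169 = 394  true
(4) |15 − 5| = 10  true
(5) 15 / 3 = 5, so 3 divides 15  true
(6) min(9, 13, 15) = 9  true
(7) Q − S = 13 − 7 = 6  true
(8) U = 15 is odd  true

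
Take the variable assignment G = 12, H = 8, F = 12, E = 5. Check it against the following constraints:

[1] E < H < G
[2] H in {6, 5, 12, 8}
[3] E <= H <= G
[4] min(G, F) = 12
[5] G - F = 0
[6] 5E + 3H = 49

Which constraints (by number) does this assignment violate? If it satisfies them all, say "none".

No violations.

[1] values 5 < 8 < 12  holds
[2] H = 8 is in {6, 5, 12, 8}  holds
[3] values 5 <= 8 <= 12  holds
[4] min(12, 12) = 12  holds
[5] G - F = 12 - 12 = 0  holds
[6] 5E + 3H = 5(5) + 3(8) = 49  holds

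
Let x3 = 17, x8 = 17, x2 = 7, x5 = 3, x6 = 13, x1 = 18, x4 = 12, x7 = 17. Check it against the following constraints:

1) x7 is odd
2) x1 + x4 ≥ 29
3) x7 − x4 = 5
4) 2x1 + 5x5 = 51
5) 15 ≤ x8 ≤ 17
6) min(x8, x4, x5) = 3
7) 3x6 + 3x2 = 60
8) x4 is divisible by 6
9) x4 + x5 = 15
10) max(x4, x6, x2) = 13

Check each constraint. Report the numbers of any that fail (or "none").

No violations.

1) x7 = 17 is odd — holds.
2) x1 + x4 = 18 + 12 = 30; 30 ≥ 29 — holds.
3) x7 − x4 = 17 − 12 = 5 — holds.
4) 2x1 + 5x5 = 2(18) + 5(3) = 51 — holds.
5) x8 = 17 lies in [15, 17] — holds.
6) min(17, 12, 3) = 3 — holds.
7) 3x6 + 3x2 = 3(13) + 3(7) = 60 — holds.
8) 12 / 6 = 2, so 6 divides 12 — holds.
9) x4 + x5 = 12 + 3 = 15 — holds.
10) max(12, 13, 7) = 13 — holds.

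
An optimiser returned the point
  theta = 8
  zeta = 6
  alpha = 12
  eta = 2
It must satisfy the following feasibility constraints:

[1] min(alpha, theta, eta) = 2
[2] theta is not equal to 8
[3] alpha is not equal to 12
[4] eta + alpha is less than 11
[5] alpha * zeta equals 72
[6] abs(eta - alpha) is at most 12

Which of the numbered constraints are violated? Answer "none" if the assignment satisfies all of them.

[1] min(12, 8, 2) = 2  OK
[2] theta = 8, but 8 is required to differ  FAIL
[3] alpha = 12, but 12 is required to differ  FAIL
[4] eta + alpha = 2 + 12 = 14; 14 ≥ 11, bound 11 not met  FAIL
[5] alpha * zeta = 12 * 6 = 72  OK
[6] abs(2 - 12) = 10; 10 ≤ 12  OK

Violated: 2, 3, 4.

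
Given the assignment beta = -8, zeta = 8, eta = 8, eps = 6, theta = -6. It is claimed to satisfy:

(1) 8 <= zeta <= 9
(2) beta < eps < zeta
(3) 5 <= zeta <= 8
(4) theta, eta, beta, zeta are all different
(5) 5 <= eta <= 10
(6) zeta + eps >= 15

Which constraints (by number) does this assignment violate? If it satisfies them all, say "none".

(1) zeta = 8 lies in [8, 9] — holds.
(2) values -8 < 6 < 8 — holds.
(3) zeta = 8 lies in [5, 8] — holds.
(4) eta = zeta = 8, not all different — fails.
(5) eta = 8 lies in [5, 10] — holds.
(6) zeta + eps = 8 + 6 = 14; 14 < 15, bound 15 not met — fails.

Constraints 4 and 6 are violated.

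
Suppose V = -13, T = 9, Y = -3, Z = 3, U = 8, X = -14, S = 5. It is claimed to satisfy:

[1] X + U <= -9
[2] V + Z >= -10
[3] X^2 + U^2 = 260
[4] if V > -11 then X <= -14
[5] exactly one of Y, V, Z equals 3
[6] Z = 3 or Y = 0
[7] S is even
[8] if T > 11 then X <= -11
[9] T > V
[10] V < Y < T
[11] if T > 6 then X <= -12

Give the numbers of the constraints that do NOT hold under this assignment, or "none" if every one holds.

[1] X + U = -14 + 8 = -6; -6 > -9, bound -9 not met — does not hold.
[2] V + Z = -13 + 3 = -10; -10 ≥ -10 — holds.
[3] X^2 + U^2 = (-14)^2 + 8^2 = 196 + 64 = 260 — holds.
[4] V = -13, not > -11; antecedent false, conditional vacuously true — holds.
[5] Y=-3, V=-13, Z=3; 1 of them equals 3 — holds.
[6] Z = 3 = 3 (first disjunct) — holds.
[7] S = 5 is odd — does not hold.
[8] T = 9, not > 11; antecedent false, conditional vacuously true — holds.
[9] T = 9, V = -13; 9 > -13 — holds.
[10] values -13 < -3 < 9 — holds.
[11] T = 9 > 6, so we need X ≤ -12; X = -14 ≤ -12 — holds.

Constraints 1 and 7 are violated.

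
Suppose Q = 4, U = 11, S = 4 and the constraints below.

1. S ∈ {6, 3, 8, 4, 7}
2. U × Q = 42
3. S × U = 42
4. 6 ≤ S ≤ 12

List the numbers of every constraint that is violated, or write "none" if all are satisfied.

1. S = 4 is in {6, 3, 8, 4, 7}  yes
2. U × Q = 11 × 4 = 44, not 42  no
3. S × U = 4 × 11 = 44, not 42  no
4. S = 4 is outside [6, 12]  no

Constraints 2, 3, 4 are violated.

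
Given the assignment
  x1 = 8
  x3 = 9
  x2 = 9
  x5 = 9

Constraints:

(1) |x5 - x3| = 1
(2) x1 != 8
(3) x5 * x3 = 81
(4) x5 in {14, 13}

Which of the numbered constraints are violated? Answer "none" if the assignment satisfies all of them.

(1) |9 - 9| = 0, not 1 — fails.
(2) x1 = 8, but 8 is required to differ — fails.
(3) x5 * x3 = 9 * 9 = 81 — holds.
(4) x5 = 9 is not in {14, 13} — fails.

No — constraints 1, 2, and 4 are not satisfied.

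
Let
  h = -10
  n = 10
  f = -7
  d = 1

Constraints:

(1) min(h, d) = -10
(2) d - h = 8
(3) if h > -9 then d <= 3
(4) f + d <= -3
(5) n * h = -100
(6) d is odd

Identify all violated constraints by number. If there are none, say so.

The assignment fails constraint 2.

(1) min(-10, 1) = -10  yes
(2) d - h = 1 - (-10) = 11, not 8  no
(3) h = -10, not > -9; antecedent false, conditional vacuously true  yes
(4) f + d = -7 + 1 = -6; -6 ≤ -3  yes
(5) n * h = 10 * (-10) = -100  yes
(6) d = 1 is odd  yes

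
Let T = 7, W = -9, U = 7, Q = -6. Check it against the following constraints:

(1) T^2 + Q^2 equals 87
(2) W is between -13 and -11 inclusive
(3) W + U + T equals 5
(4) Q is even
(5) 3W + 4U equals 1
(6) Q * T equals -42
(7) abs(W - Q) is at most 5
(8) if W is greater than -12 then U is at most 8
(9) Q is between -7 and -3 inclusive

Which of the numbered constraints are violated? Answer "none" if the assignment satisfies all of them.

Violated: 1 and 2.

(1) T^2 + Q^2 = 7^2 + (-6)^2 = 49 + 36 = 85, not 87 — violated.
(2) W = -9 is outside [-13, -11] — violated.
(3) W + U + T = -9 + 7 + 7 = 5 — satisfied.
(4) Q = -6 is even — satisfied.
(5) 3W + 4U = 3(-9) + 4(7) = 1 — satisfied.
(6) Q * T = -6 * 7 = -42 — satisfied.
(7) abs(-9 - (-6)) = 3; 3 ≤ 5 — satisfied.
(8) W = -9 > -12, so we need U ≤ 8; U = 7 ≤ 8 — satisfied.
(9) Q = -6 lies in [-7, -3] — satisfied.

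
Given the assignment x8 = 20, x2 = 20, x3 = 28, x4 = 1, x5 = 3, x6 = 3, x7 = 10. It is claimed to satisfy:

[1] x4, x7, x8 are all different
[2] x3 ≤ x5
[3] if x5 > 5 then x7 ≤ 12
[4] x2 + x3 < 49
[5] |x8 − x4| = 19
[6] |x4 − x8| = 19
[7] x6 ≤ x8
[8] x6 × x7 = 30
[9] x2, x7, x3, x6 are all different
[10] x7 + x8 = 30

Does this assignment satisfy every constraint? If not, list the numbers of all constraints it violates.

[1] values 1, 10, 20 are pairwise distinct  OK
[2] x3 = 28, x5 = 3; 28 > 3 (want ≤)  FAIL
[3] x5 = 3, not > 5; antecedent false, conditional vacuously true  OK
[4] x2 + x3 = 20 + 28 = 48; 48 < 49  OK
[5] |20 − 1| = 19  OK
[6] |1 − 20| = 19  OK
[7] x6 = 3, x8 = 20; 3 ≤ 20  OK
[8] x6 × x7 = 3 × 10 = 30  OK
[9] values 20, 10, 28, 3 are pairwise distinct  OK
[10] x7 + x8 = 10 + 20 = 30  OK

No — constraint 2 is not satisfied.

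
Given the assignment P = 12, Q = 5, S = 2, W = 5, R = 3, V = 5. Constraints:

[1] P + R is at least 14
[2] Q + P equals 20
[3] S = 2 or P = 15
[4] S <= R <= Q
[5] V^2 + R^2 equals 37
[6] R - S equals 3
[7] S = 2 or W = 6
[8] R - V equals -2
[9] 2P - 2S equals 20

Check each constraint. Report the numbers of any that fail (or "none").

[1] P + R = 12 + 3 = 15; 15 ≥ 14  holds
[2] Q + P = 5 + 12 = 17, not 20  fails
[3] S = 2 = 2 (first disjunct)  holds
[4] values 2 <= 3 <= 5  holds
[5] V^2 + R^2 = 5^2 + 3^2 = 25 + 9 = 34, not 37  fails
[6] R - S = 3 - 2 = 1, not 3  fails
[7] S = 2 = 2 (first disjunct)  holds
[8] R - V = 3 - 5 = -2  holds
[9] 2P - 2S = 2(12) - 2(2) = 20  holds

No — constraints 2, 5, 6 are not satisfied.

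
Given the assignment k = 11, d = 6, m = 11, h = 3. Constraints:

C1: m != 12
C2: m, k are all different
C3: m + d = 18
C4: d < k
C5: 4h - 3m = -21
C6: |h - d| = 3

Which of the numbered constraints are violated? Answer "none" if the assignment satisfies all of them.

Constraints 2 and 3 are violated.

C1: m = 11, and 11 ≠ 12 — OK.
C2: m = k = 11, not all different — violated.
C3: m + d = 11 + 6 = 17, not 18 — violated.
C4: d = 6, k = 11; 6 < 11 — OK.
C5: 4h - 3m = 4(3) - 3(11) = -21 — OK.
C6: |3 - 6| = 3 — OK.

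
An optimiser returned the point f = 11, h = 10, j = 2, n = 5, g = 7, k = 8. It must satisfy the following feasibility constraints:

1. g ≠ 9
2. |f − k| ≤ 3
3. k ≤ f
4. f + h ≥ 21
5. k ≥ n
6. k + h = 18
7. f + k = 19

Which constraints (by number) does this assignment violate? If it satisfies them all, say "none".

None — every constraint holds.

1. g = 7, and 7 ≠ 9 — satisfied.
2. |11 − 8| = 3; 3 ≤ 3 — satisfied.
3. k = 8, f = 11; 8 ≤ 11 — satisfied.
4. f + h = 11 + 10 = 21; 21 ≥ 21 — satisfied.
5. k = 8, n = 5; 8 ≥ 5 — satisfied.
6. k + h = 8 + 10 = 18 — satisfied.
7. f + k = 11 + 8 = 19 — satisfied.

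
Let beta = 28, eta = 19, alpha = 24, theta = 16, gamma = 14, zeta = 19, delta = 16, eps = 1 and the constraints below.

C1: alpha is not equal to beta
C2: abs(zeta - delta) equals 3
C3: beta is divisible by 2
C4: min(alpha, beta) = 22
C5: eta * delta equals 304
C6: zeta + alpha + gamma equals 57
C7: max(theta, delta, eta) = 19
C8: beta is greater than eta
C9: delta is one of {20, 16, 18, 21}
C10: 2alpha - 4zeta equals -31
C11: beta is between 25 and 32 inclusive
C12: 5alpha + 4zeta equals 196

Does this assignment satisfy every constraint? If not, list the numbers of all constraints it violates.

C1: alpha = 24, beta = 28; distinct  ✓
C2: abs(19 - 16) = 3  ✓
C3: 28 / 2 = 14, so 2 divides 28  ✓
C4: min(24, 28) = 24, not 22  ✗
C5: eta * delta = 19 * 16 = 304  ✓
C6: zeta + alpha + gamma = 19 + 24 + 14 = 57  ✓
C7: max(16, 16, 19) = 19  ✓
C8: beta = 28, eta = 19; 28 > 19  ✓
C9: delta = 16 is in {20, 16, 18, 21}  ✓
C10: 2alpha - 4zeta = 2(24) - 4(19) = -28, not -31  ✗
C11: beta = 28 lies in [25, 32]  ✓
C12: 5alpha + 4zeta = 5(24) + 4(19) = 196  ✓

The assignment fails constraints 4, 10.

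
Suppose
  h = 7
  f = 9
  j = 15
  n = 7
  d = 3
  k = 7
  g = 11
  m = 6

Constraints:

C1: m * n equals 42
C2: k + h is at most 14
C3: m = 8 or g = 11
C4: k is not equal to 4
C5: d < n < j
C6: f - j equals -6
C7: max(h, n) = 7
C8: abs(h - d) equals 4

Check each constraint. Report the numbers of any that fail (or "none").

C1: m * n = 6 * 7 = 42 — satisfied.
C2: k + h = 7 + 7 = 14; 14 ≤ 14 — satisfied.
C3: m = 6 ≠ 8, but g = 11 = 11 (second disjunct) — satisfied.
C4: k = 7, and 7 ≠ 4 — satisfied.
C5: values 3 < 7 < 15 — satisfied.
C6: f - j = 9 - 15 = -6 — satisfied.
C7: max(7, 7) = 7 — satisfied.
C8: abs(7 - 3) = 4 — satisfied.

Yes — all constraints hold.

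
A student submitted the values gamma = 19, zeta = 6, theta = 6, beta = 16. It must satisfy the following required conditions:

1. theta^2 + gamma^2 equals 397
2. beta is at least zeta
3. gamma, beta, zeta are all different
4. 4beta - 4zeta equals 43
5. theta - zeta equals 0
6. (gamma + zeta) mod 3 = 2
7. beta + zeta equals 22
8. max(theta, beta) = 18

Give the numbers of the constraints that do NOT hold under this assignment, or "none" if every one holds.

1. theta^2 + gamma^2 = 6^2 + 19^2 = 36 + 361 = 397 — satisfied.
2. beta = 16, zeta = 6; 16 ≥ 6 — satisfied.
3. values 19, 16, 6 are pairwise distinct — satisfied.
4. 4beta - 4zeta = 4(16) - 4(6) = 40, not 43 — violated.
5. theta - zeta = 6 - 6 = 0 — satisfied.
6. gamma + zeta = 25; 25 mod 3 = 1, not 2 — violated.
7. beta + zeta = 16 + 6 = 22 — satisfied.
8. max(6, 16) = 16, not 18 — violated.

No — constraints 4, 6, 8 are not satisfied.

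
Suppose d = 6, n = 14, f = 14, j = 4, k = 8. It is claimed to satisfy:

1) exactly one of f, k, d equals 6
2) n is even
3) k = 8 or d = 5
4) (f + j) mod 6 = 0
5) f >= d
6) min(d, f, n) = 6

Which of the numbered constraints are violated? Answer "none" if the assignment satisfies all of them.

1) f=14, k=8, d=6; 1 of them equals 6  holds
2) n = 14 is even  holds
3) k = 8 = 8 (first disjunct)  holds
4) f + j = 18; 18 mod 6 = 0  holds
5) f = 14, d = 6; 14 ≥ 6  holds
6) min(6, 14, 14) = 6  holds

None — every constraint holds.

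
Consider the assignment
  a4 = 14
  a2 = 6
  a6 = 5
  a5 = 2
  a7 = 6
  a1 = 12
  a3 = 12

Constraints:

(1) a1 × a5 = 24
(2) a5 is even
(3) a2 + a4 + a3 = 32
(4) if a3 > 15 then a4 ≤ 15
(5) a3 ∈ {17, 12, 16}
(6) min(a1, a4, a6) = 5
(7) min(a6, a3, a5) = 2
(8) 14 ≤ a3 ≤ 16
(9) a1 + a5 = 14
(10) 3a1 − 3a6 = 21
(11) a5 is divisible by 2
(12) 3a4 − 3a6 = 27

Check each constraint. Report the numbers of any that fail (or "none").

Constraint 8 is violated.

(1) a1 × a5 = 12 × 2 = 24 — OK.
(2) a5 = 2 is even — OK.
(3) a2 + a4 + a3 = 6 + 14 + 12 = 32 — OK.
(4) a3 = 12, not > 15; antecedent false, conditional vacuously true — OK.
(5) a3 = 12 is in {17, 12, 16} — OK.
(6) min(12, 14, 5) = 5 — OK.
(7) min(5, 12, 2) = 2 — OK.
(8) a3 = 12 is outside [14, 16] — violated.
(9) a1 + a5 = 12 + 2 = 14 — OK.
(10) 3a1 − 3a6 = 3(12) − 3(5) = 21 — OK.
(11) 2 / 2 = 1, so 2 divides 2 — OK.
(12) 3a4 − 3a6 = 3(14) − 3(5) = 27 — OK.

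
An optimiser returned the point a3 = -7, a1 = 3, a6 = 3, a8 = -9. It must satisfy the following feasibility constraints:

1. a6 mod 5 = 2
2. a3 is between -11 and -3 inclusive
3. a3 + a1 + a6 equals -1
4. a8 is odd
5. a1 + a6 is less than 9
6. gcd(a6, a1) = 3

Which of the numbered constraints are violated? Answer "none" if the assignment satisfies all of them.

1. 3 mod 5 = 3, not 2 — violated.
2. a3 = -7 lies in [-11, -3] — satisfied.
3. a3 + a1 + a6 = -7 + 3 + 3 = -1 — satisfied.
4. a8 = -9 is odd — satisfied.
5. a1 + a6 = 3 + 3 = 6; 6 < 9 — satisfied.
6. gcd(3, 3) = 3 — satisfied.

The assignment fails constraint 1.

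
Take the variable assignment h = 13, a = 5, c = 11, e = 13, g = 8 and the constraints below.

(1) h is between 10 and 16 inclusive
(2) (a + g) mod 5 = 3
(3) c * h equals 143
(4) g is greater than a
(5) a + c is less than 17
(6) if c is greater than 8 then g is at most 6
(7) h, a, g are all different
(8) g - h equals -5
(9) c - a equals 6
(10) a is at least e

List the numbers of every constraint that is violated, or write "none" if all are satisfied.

Constraints 6, 10 do not hold.

(1) h = 13 lies in [10, 16] — satisfied.
(2) a + g = 13; 13 mod 5 = 3 — satisfied.
(3) c * h = 11 * 13 = 143 — satisfied.
(4) g = 8, a = 5; 8 > 5 — satisfied.
(5) a + c = 5 + 11 = 16; 16 < 17 — satisfied.
(6) c = 11 > 8, so we need g ≤ 6; but g = 8 > 6 — violated.
(7) values 13, 5, 8 are pairwise distinct — satisfied.
(8) g - h = 8 - 13 = -5 — satisfied.
(9) c - a = 11 - 5 = 6 — satisfied.
(10) a = 5, e = 13; 5 < 13 (want ≥) — violated.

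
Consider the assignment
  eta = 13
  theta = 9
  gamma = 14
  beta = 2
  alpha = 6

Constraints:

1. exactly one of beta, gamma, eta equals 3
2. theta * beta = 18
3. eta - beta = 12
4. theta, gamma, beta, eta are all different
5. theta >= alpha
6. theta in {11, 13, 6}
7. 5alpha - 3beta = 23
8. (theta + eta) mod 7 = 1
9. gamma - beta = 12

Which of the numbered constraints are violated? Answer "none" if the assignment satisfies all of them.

Violated: 1, 3, 6, 7.

1. beta=2, gamma=14, eta=13; 0 of them equal 3, not exactly one — fails.
2. theta * beta = 9 * 2 = 18 — holds.
3. eta - beta = 13 - 2 = 11, not 12 — fails.
4. values 9, 14, 2, 13 are pairwise distinct — holds.
5. theta = 9, alpha = 6; 9 ≥ 6 — holds.
6. theta = 9 is not in {11, 13, 6} — fails.
7. 5alpha - 3beta = 5(6) - 3(2) = 24, not 23 — fails.
8. theta + eta = 22; 22 mod 7 = 1 — holds.
9. gamma - beta = 14 - 2 = 12 — holds.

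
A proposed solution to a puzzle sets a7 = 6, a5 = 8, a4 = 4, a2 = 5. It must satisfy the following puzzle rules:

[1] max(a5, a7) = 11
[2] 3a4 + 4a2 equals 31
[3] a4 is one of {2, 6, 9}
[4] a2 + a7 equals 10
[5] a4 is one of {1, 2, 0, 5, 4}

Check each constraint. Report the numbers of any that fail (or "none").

Violated: 1, 2, 3, and 4.

[1] max(8, 6) = 8, not 11  false
[2] 3a4 + 4a2 = 3(4) + 4(5) = 32, not 31  false
[3] a4 = 4 is not in {2, 6, 9}  false
[4] a2 + a7 = 5 + 6 = 11, not 10  false
[5] a4 = 4 is in {1, 2, 0, 5, 4}  true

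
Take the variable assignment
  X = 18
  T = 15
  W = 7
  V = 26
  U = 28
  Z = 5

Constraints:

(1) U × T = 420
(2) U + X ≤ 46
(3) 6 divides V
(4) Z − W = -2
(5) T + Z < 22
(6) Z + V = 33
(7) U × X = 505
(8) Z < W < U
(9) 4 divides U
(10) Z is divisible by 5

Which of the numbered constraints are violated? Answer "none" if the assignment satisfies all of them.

(1) U × T = 28 × 15 = 420  true
(2) U + X = 28 + 18 = 46; 46 ≤ 46  true
(3) 26 = 6×4 + 2, so 6 does not divide 26  false
(4) Z − W = 5 − 7 = -2  true
(5) T + Z = 15 + 5 = 20; 20 < 22  true
(6) Z + V = 5 + 26 = 31, not 33  false
(7) U × X = 28 × 18 = 504, not 505  false
(8) values 5 < 7 < 28  true
(9) 28 / 4 = 7, so 4 divides 28  true
(10) 5 / 5 = 1, so 5 divides 5  true

Violated: 3, 6, and 7.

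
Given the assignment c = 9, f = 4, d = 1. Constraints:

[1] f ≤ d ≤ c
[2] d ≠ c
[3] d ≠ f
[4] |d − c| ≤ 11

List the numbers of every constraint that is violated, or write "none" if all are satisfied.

[1] values 4, 1, 9; f = 4 is not ≤ d = 1 — violated.
[2] d = 1, c = 9; distinct — satisfied.
[3] d = 1, f = 4; distinct — satisfied.
[4] |1 − 9| = 8; 8 ≤ 11 — satisfied.

Constraint 1 is violated.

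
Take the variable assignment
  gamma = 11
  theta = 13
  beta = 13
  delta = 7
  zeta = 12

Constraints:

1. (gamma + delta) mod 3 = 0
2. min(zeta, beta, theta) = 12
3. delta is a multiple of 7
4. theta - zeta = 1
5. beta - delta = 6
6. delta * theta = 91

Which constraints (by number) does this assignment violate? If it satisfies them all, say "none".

The assignment satisfies every constraint.

1. gamma + delta = 18; 18 mod 3 = 0 — holds.
2. min(12, 13, 13) = 12 — holds.
3. 7 / 7 = 1, so 7 divides 7 — holds.
4. theta - zeta = 13 - 12 = 1 — holds.
5. beta - delta = 13 - 7 = 6 — holds.
6. delta * theta = 7 * 13 = 91 — holds.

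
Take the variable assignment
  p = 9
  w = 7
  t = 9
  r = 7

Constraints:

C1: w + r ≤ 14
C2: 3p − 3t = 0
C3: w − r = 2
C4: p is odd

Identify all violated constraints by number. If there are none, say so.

Constraint 3 does not hold.

C1: w + r = 7 + 7 = 14; 14 ≤ 14 — satisfied.
C2: 3p − 3t = 3(9) − 3(9) = 0 — satisfied.
C3: w − r = 7 − 7 = 0, not 2 — violated.
C4: p = 9 is odd — satisfied.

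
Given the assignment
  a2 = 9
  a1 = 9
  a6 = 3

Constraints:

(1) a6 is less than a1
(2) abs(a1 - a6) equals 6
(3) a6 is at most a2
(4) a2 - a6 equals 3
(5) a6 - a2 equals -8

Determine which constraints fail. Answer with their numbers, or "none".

Constraints 4 and 5 are violated.

(1) a6 = 3, a1 = 9; 3 < 9 — holds.
(2) abs(9 - 3) = 6 — holds.
(3) a6 = 3, a2 = 9; 3 ≤ 9 — holds.
(4) a2 - a6 = 9 - 3 = 6, not 3 — fails.
(5) a6 - a2 = 3 - 9 = -6, not -8 — fails.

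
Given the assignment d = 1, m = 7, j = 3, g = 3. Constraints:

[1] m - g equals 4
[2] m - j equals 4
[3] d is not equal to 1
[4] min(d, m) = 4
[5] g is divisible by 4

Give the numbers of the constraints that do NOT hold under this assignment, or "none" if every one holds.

[1] m - g = 7 - 3 = 4 — holds.
[2] m - j = 7 - 3 = 4 — holds.
[3] d = 1, but 1 is required to differ — does not hold.
[4] min(1, 7) = 1, not 4 — does not hold.
[5] 3 = 4*0 + 3, so 4 does not divide 3 — does not hold.

Violated: 3, 4, and 5.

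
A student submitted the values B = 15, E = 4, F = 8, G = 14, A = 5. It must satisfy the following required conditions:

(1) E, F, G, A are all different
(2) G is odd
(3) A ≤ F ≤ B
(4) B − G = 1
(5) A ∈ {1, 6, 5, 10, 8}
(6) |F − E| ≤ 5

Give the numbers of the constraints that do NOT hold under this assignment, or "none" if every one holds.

(1) values 4, 8, 14, 5 are pairwise distinct — holds.
(2) G = 14 is even — fails.
(3) values 5 ≤ 8 ≤ 15 — holds.
(4) B − G = 15 − 14 = 1 — holds.
(5) A = 5 is in {1, 6, 5, 10, 8} — holds.
(6) |8 − 4| = 4; 4 ≤ 5 — holds.

Constraint 2 does not hold.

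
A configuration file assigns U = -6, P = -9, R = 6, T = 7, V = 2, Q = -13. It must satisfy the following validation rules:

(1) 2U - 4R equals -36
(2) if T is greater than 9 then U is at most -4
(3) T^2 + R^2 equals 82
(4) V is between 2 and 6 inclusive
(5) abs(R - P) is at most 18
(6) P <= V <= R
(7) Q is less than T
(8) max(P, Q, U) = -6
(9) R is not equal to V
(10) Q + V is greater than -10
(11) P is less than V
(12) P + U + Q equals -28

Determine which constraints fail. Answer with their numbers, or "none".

(1) 2U - 4R = 2(-6) - 4(6) = -36 — satisfied.
(2) T = 7, not > 9; antecedent false, conditional vacuously true — satisfied.
(3) T^2 + R^2 = 7^2 + 6^2 = 49 + 36 = 85, not 82 — violated.
(4) V = 2 lies in [2, 6] — satisfied.
(5) abs(6 - (-9)) = 15; 15 ≤ 18 — satisfied.
(6) values -9 <= 2 <= 6 — satisfied.
(7) Q = -13, T = 7; -13 < 7 — satisfied.
(8) max(-9, -13, -6) = -6 — satisfied.
(9) R = 6, V = 2; distinct — satisfied.
(10) Q + V = -13 + 2 = -11; -11 ≤ -10, bound -10 not met — violated.
(11) P = -9, V = 2; -9 < 2 — satisfied.
(12) P + U + Q = -9 + (-6) + (-13) = -28 — satisfied.

Violated: 3, 10.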